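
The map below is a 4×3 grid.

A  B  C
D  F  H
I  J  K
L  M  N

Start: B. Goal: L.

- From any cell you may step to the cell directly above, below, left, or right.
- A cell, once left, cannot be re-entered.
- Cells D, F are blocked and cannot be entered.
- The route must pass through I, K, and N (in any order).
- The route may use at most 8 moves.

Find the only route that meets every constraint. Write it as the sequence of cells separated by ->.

B -> C -> H -> K -> N -> M -> J -> I -> L

Any route must reach I, K, and N and still end at L within 8 moves, so the order of the required stops is forced.
Route from B: right 1 to C, down 3 to N, left 1 to M, up 1 to J, left 1 to I, down 1 to L — 8 moves in all.
Check: all required cells visited; 8 ≤ 8 moves.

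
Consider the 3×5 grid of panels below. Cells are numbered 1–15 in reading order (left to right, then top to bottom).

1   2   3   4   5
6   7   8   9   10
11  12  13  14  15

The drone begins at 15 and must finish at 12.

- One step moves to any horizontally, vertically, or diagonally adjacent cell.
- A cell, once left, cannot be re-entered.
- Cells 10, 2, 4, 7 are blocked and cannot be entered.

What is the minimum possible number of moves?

With diagonal moves allowed, the Chebyshev distance max(|Δrow|,|Δcol|) from 15 to 12 is 3, so at least 3 moves are needed.
A route of 3 moves achieves this: 15 → 9 → 8 → 12.
Since 3 matches the lower bound, it is optimal.

3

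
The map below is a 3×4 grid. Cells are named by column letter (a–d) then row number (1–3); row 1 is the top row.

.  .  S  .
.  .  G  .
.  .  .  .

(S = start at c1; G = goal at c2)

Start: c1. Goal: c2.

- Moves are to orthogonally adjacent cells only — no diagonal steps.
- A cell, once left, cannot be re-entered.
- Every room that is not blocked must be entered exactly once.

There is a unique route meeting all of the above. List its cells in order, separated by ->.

Need to visit all 12 open cells exactly once, starting at c1 and ending at c2.
Cell a3 has only two open neighbours (a2 and b3), so the path must pass straight through it: one of those is the cell it's entered from and the other is where it exits.
Route from c1: right 1 to d1, down 2 to d3, left 3 to a3, up 2 to a1, right 1 to b1, down 1 to b2, right 1 to c2 — 11 moves in all.
Check: all 12 open cells covered.

c1 -> d1 -> d2 -> d3 -> c3 -> b3 -> a3 -> a2 -> a1 -> b1 -> b2 -> c2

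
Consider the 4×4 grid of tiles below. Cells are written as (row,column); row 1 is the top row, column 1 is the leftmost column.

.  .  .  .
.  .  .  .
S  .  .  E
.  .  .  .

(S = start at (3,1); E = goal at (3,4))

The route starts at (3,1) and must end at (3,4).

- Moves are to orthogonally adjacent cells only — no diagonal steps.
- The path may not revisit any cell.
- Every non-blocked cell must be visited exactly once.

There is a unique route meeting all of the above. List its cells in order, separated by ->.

Need to visit all 16 open cells exactly once, starting at (3,1) and ending at (3,4).
Cell (4,1) has only two open neighbours ((3,1) and (4,2)), so the path must pass straight through it: one of those is the cell it's entered from and the other is where it exits.
Route from (3,1): down to (4,1), right to (4,2), 2× up (reaching (2,2)), left to (2,1), up to (1,1), 3× right (reaching (1,4)), down to (2,4), left to (2,3), 2× down (reaching (4,3)), right to (4,4), up to (3,4) — 15 moves in all.
Check: all 16 open cells covered.

(3,1) -> (4,1) -> (4,2) -> (3,2) -> (2,2) -> (2,1) -> (1,1) -> (1,2) -> (1,3) -> (1,4) -> (2,4) -> (2,3) -> (3,3) -> (4,3) -> (4,4) -> (3,4)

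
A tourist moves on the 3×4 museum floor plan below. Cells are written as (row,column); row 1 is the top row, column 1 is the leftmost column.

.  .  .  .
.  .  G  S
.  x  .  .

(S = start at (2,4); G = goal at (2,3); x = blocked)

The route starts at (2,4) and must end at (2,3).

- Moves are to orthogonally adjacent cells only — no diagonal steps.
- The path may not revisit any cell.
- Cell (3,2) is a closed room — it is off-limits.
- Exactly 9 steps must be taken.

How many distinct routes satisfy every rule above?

0

Need simple routes of exactly 9 moves from (2,4) to (2,3) (Manhattan distance 1, so 4 moves are spent on a detour and 4 undoing it).
No route satisfies every constraint, so the count is 0.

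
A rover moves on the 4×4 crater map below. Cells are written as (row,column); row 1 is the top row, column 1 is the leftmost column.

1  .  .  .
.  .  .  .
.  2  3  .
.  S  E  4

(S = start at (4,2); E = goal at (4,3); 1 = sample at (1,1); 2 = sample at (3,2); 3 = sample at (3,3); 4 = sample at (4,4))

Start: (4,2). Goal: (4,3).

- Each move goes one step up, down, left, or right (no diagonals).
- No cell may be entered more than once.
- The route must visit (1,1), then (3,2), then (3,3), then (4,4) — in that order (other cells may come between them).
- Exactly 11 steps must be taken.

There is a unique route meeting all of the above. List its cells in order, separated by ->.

The waypoints must appear in the order (1,1), (3,2), (3,3), (4,4), with no cell reused.
Route from (4,2): left 1 to (4,1), up 3 to (1,1), right 1 to (1,2), down 2 to (3,2), right 2 to (3,4), down 1 to (4,4), left 1 to (4,3) — 11 moves in all.
Check: order respected (1 at step 4, 2 at step 7, 3 at step 8, 4 at step 10); 11 moves as required.

(4,2) -> (4,1) -> (3,1) -> (2,1) -> (1,1) -> (1,2) -> (2,2) -> (3,2) -> (3,3) -> (3,4) -> (4,4) -> (4,3)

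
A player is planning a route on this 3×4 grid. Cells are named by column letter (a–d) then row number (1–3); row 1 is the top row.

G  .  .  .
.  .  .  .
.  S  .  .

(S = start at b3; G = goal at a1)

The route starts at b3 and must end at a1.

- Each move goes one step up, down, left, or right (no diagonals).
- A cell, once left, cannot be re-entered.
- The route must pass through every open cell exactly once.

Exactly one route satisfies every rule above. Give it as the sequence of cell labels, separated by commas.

b3, a3, a2, b2, c2, c3, d3, d2, d1, c1, b1, a1

Need to visit all 12 open cells exactly once, starting at b3 and ending at a1.
Cell d3 has only two open neighbours (d2 and c3), so the path must pass straight through it: one of those is the cell it's entered from and the other is where it exits.
Route from b3: left 1 to a3, up 1 to a2, right 2 to c2, down 1 to c3, right 1 to d3, up 2 to d1, left 3 to a1 — 11 moves in all.
Check: all 12 open cells covered.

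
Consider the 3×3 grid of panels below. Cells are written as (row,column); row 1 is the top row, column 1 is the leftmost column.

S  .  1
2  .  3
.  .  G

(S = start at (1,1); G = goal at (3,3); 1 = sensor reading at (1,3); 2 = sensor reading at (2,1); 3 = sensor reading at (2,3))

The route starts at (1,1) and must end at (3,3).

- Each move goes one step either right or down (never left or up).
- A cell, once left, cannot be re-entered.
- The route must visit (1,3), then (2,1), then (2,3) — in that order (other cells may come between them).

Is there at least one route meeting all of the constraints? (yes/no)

(2,1) lies to the left of (1,3), so going from (1,3) to (2,1) would need a leftward move — but moves only go right/down, so (1,3) cannot be visited before (2,1).

no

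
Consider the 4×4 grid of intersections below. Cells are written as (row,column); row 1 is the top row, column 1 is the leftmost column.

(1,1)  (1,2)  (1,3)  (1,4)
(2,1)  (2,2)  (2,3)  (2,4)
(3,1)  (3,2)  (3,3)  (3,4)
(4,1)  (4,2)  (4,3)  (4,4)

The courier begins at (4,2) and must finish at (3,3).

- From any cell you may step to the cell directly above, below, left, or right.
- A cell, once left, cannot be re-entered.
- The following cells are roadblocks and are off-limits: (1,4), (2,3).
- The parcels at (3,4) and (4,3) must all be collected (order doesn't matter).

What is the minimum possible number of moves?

4

Any route passes through (3,4) and (4,3) in some order between (4,2) and (3,3). Summing Manhattan distances along each leg and taking the cheapest ordering ((4,2) → (4,3) → (3,4) → (3,3)) gives a lower bound of 1 + 2 + 1 = 4 moves.
A route of 4 moves achieves this: (4,2) → (4,3) → (4,4) → (3,4) → (3,3).
Since 4 matches the lower bound, it is optimal.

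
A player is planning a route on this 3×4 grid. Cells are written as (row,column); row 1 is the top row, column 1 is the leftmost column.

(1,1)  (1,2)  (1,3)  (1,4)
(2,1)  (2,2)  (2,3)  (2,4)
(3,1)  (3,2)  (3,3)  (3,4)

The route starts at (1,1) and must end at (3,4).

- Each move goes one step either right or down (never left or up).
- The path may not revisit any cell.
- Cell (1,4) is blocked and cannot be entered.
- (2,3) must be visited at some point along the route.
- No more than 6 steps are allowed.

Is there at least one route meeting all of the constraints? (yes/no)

yes

One route that works: (1,1) → (2,1) → (2,2) → (2,3) → (3,3) → (3,4).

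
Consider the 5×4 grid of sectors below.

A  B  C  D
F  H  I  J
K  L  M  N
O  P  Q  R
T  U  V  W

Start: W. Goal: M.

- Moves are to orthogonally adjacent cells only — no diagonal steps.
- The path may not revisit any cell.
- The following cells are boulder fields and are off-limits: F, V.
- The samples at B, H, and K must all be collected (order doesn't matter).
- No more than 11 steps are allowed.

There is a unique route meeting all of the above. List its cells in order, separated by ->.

The budget equals the shortest possible length, so every move has to be on a shortest route through the required cells.
Route from W: up 1 to R, left 3 to O, up 1 to K, right 1 to L, up 2 to B, right 1 to C, down 2 to M — 11 moves in all.
Check: all required cells visited; 11 ≤ 11 moves.

W -> R -> Q -> P -> O -> K -> L -> H -> B -> C -> I -> M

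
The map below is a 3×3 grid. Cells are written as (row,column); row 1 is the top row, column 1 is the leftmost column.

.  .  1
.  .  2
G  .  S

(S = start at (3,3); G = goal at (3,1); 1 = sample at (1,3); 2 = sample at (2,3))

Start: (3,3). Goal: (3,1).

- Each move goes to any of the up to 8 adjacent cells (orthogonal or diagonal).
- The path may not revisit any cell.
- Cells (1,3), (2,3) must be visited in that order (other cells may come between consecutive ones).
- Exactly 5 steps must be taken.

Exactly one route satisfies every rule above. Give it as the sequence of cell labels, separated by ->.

The waypoints must appear in the order (1,3), (2,3), with no cell reused.
Route from (3,3): up-left to (2,2), up-right to (1,3), down to (2,3), down-left to (3,2), left to (3,1) — 5 moves in all.
Check: order respected (1 at step 2, 2 at step 3); 5 moves as required.

(3,3) -> (2,2) -> (1,3) -> (2,3) -> (3,2) -> (3,1)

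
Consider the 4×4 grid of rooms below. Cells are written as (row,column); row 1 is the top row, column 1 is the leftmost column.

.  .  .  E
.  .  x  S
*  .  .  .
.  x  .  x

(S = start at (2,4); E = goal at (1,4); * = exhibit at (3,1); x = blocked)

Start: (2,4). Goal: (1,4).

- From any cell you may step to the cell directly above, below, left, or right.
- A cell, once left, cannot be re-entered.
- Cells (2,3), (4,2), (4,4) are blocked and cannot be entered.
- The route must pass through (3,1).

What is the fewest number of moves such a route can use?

Any route passes through (3,1) somewhere between (2,4) and (1,4). Summing Manhattan distances along the two legs ((2,4) → (3,1) → (1,4)) gives a lower bound of 4 + 5 = 9 moves.
A route of 9 moves achieves this: (2,4) → (3,4) → (3,3) → (3,2) → (3,1) → (2,1) → (1,1) → (1,2) → (1,3) → (1,4).
Since 9 matches the lower bound, it is optimal.

9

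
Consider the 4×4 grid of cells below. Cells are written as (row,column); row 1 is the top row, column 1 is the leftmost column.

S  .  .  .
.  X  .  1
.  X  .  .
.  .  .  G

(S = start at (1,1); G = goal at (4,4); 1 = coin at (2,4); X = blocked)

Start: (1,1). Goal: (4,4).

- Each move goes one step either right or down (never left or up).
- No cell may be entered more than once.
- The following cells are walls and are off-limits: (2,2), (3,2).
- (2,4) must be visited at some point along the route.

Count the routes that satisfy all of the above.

A right/down-only route from (1,1) to (4,4) makes exactly 3 down-moves and 3 right-moves in some order.
With no other constraints that would be C(6,3) = 20 routes.
Split at (2,4) and multiply the segment counts (each segment already excludes blocked cells): (1,1)→(2,4): 2; (2,4)→(4,4): 1; product = 2.
That gives 2 routes.

2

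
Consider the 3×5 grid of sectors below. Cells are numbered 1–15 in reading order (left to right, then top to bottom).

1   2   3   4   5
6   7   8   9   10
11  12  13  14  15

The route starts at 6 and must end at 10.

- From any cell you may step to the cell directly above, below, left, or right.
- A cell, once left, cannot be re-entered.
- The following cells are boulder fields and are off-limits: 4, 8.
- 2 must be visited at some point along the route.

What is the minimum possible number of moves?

Any route passes through 2 somewhere between 6 and 10. Summing Manhattan distances along the two legs (6 → 2 → 10) gives a lower bound of 2 + 4 = 6 moves.
That bound ignores the blocked cells. Measuring each leg by the fewest moves that actually steer around them (6→2: 2; 2→10: 6) raises the lower bound to 8.
A route of 8 moves exists: 6 → 1 → 2 → 7 → 12 → 13 → 14 → 9 → 10.
Since 8 matches that lower bound, it is optimal.

8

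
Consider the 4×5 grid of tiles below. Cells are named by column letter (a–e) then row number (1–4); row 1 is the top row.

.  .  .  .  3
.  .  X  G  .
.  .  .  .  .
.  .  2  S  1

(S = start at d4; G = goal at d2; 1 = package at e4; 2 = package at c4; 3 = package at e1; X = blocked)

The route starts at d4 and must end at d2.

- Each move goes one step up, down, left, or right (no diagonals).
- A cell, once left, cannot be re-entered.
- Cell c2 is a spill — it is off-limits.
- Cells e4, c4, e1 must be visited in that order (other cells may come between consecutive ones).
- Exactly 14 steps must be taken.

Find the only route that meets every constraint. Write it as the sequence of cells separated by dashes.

d4 - e4 - e3 - d3 - c3 - c4 - b4 - b3 - b2 - b1 - c1 - d1 - e1 - e2 - d2

The waypoints must appear in the order e4, c4, e1, with no cell reused.
Route from d4: right to e4, up to e3, 2× left (reaching c3), down to c4, left to b4, 3× up (reaching b1), 3× right (reaching e1), down to e2, left to d2 — 14 moves in all.
Check: order respected (1 at step 1, 2 at step 5, 3 at step 12); 14 moves as required.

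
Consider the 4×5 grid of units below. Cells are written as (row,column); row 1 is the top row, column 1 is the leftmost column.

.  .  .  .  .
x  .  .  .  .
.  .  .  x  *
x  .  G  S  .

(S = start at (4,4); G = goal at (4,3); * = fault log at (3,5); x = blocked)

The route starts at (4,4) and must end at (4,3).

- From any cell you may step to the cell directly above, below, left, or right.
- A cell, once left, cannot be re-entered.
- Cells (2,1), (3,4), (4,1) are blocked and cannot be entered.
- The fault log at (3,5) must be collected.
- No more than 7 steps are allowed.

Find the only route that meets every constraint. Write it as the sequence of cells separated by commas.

(4,4), (4,5), (3,5), (2,5), (2,4), (2,3), (3,3), (4,3)

Any route must reach (3,5) and still end at (4,3) within 7 moves, so the order of the required stops is forced.
Route from (4,4): right to (4,5), 2× up (reaching (2,5)), 2× left (reaching (2,3)), 2× down (reaching (4,3)) — 7 moves in all.
Check: all required cells visited; 7 ≤ 7 moves.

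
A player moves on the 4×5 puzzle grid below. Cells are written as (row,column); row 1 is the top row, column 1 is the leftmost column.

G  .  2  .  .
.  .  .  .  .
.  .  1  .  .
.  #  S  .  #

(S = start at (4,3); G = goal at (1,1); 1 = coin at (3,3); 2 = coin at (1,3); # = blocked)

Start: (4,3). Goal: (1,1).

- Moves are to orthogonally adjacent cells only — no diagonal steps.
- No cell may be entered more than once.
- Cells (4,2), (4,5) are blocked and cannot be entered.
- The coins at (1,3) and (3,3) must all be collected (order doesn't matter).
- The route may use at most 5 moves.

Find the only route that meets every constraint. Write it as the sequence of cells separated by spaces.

(4,3) (3,3) (2,3) (1,3) (1,2) (1,1)

The budget equals the shortest possible length, so every move has to be on a shortest route through the required cells.
Route from (4,3): 3× up (reaching (1,3)), 2× left (reaching (1,1)) — 5 moves in all.
Check: all required cells visited; 5 ≤ 5 moves.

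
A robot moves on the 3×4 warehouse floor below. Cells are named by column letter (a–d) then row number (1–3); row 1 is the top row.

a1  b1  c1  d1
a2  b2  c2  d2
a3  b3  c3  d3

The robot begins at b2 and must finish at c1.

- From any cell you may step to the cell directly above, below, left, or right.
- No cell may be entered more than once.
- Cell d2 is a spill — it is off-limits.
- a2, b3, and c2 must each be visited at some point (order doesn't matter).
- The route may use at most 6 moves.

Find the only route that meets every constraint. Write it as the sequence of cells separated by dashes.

b2 - a2 - a3 - b3 - c3 - c2 - c1

The budget equals the shortest possible length, so every move has to be on a shortest route through the required cells.
Route from b2: left to a2, down to a3, 2× right (reaching c3), 2× up (reaching c1) — 6 moves in all.
Check: all required cells visited; 6 ≤ 6 moves.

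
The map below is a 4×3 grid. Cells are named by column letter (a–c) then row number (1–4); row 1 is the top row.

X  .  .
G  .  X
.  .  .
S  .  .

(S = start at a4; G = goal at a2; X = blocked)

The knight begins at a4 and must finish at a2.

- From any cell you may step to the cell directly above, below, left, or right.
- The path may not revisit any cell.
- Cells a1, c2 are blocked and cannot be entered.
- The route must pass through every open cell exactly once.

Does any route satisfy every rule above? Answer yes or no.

Cell c1 has only one open neighbour but is neither the start nor the goal, so a Hamiltonian route would have to both enter and leave it through the same neighbour — impossible without revisiting.

no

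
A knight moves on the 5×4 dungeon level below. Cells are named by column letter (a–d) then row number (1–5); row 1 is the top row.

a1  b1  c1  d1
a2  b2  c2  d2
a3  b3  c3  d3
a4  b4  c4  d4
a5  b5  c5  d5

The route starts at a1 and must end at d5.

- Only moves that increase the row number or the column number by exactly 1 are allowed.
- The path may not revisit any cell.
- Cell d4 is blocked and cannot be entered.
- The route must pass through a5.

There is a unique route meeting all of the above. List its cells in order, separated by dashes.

a1 - a2 - a3 - a4 - a5 - b5 - c5 - d5

Moves only go right or down, so the column and row indices never decrease.
Route from a1: down 4 to a5, right 3 to d5 — 7 moves in all.
Check: all required cells visited.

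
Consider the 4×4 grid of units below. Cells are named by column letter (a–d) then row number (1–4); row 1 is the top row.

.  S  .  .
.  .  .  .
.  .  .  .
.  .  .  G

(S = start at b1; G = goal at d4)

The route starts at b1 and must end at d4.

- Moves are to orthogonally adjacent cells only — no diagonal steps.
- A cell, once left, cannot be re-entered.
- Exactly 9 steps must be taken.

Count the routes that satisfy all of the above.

38

Need simple routes of exactly 9 moves from b1 to d4 (Manhattan distance 5, so 2 moves are spent on a detour and 2 undoing it).
Branch systematically from the start, pruning whenever the remaining move budget drops below the Manhattan distance to d4 or differs from it in parity. Grouping the completions by first move — via b2: 11; via a1: 14; via c1: 13 — and summing: 11 + 14 + 13 = 38.
That gives 38 routes.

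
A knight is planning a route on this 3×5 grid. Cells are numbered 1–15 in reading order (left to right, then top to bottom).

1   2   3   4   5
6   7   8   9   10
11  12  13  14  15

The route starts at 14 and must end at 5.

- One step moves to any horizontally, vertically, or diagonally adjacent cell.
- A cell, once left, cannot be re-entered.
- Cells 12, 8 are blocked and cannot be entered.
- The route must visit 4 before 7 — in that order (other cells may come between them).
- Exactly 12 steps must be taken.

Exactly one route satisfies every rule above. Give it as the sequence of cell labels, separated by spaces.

14 15 10 4 3 2 1 6 11 7 13 9 5

The waypoints must appear in the order 4, 7, with no cell reused.
Route from 14: right 1 to 15, up 1 to 10, up-left 1 to 4, left 3 to 1, down 2 to 11, up-right 1 to 7, down-right 1 to 13, up-right 2 to 5 — 12 moves in all.
Check: order respected (4 at step 3, 7 at step 9); 12 moves as required.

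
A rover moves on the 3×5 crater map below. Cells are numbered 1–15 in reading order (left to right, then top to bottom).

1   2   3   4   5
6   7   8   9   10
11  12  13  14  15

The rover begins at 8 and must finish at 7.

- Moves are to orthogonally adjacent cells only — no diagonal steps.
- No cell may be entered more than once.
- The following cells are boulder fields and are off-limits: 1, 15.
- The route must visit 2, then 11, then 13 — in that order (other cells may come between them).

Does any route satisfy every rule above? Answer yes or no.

Even ignoring the required order, no revisit-free route from 8 to 7 manages to pass through all of 2, 11, and 13: branching out from 8, every path either misses one of them or, having collected them, can no longer reach 7 without re-entering a cell.

no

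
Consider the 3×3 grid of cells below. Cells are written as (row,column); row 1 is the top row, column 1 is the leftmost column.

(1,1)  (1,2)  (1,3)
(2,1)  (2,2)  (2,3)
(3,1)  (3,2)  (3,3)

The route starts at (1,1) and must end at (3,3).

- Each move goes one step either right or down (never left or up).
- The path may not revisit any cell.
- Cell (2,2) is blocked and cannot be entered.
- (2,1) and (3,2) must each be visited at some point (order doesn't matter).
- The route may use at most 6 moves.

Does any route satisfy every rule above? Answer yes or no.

One route that works: (1,1) → (2,1) → (3,1) → (3,2) → (3,3).

yes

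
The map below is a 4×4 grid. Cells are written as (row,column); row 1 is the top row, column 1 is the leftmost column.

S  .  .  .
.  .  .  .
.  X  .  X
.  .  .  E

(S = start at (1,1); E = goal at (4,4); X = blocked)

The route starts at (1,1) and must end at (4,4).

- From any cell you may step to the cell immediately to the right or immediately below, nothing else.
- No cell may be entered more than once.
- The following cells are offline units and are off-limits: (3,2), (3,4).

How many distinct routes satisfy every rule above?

4

A right/down-only route from (1,1) to (4,4) makes exactly 3 down-moves and 3 right-moves in some order.
With no other constraints that would be C(6,3) = 20 routes.
Subtract routes through each blocked cell (inclusion–exclusion for overlaps): − through (3,2): 9 − through (3,4): 10 + through (3,2)&(3,4): 3 → 4.
That gives 4 routes.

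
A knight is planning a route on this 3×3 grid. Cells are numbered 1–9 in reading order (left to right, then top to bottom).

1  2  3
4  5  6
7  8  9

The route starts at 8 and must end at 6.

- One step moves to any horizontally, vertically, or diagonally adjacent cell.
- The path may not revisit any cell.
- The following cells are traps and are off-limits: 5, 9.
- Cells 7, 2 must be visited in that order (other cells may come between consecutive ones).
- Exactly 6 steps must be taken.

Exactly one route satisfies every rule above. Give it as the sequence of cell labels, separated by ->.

The waypoints must appear in the order 7, 2, with no cell reused.
Route from 8: left 1 to 7, up 2 to 1, right 2 to 3, down 1 to 6 — 6 moves in all.
Check: order respected (7 at step 1, 2 at step 4); 6 moves as required.

8 -> 7 -> 4 -> 1 -> 2 -> 3 -> 6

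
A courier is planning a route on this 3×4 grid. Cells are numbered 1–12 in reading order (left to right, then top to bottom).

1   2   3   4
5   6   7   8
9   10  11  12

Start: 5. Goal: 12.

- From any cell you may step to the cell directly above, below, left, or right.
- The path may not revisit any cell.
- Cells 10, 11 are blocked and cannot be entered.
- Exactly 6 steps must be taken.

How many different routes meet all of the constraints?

6

Need simple routes of exactly 6 moves from 5 to 12 (Manhattan distance 4, so 1 moves are spent on a detour and 1 undoing it).
Enumerating: 5 1 2 6 7 8 12 | 5 1 2 3 7 8 12 | 5 1 2 3 4 8 12 | 5 6 2 3 7 8 12 | 5 6 2 3 4 8 12 | 5 6 7 3 4 8 12.
That gives 6 routes.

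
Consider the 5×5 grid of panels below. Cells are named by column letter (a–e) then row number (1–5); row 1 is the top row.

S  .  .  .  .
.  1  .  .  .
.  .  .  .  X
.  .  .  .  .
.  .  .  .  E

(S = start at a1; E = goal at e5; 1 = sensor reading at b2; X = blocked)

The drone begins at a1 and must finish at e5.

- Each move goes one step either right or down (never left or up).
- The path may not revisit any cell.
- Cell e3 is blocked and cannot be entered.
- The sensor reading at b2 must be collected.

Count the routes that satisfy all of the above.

32

A right/down-only route from a1 to e5 makes exactly 4 down-moves and 4 right-moves in some order.
With no other constraints that would be C(8,4) = 70 routes.
Split at b2 and multiply the segment counts (each segment already excludes blocked cells): a1→b2: 2; b2→e5: 16; product = 32.
That gives 32 routes.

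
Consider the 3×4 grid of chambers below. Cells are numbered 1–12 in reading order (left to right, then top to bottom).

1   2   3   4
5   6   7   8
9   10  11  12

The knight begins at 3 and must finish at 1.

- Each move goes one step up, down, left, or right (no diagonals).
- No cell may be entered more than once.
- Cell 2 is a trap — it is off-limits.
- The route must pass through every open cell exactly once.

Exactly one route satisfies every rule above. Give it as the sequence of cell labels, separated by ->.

Need to visit all 11 open cells exactly once, starting at 3 and ending at 1.
Route from 3: right to 4, 2× down (reaching 12), left to 11, up to 7, left to 6, down to 10, left to 9, 2× up (reaching 1) — 10 moves in all.
Check: all 11 open cells covered.

3 -> 4 -> 8 -> 12 -> 11 -> 7 -> 6 -> 10 -> 9 -> 5 -> 1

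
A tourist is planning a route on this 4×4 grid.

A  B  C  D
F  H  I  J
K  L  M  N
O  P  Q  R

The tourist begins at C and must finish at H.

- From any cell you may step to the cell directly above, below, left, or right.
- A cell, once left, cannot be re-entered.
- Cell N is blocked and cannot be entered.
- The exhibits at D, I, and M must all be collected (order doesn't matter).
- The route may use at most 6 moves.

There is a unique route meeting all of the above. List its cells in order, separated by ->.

Any route must reach D, I, and M and still end at H within 6 moves, so the order of the required stops is forced.
Route from C: right 1 to D, down 1 to J, left 1 to I, down 1 to M, left 1 to L, up 1 to H — 6 moves in all.
Check: all required cells visited; 6 ≤ 6 moves.

C -> D -> J -> I -> M -> L -> H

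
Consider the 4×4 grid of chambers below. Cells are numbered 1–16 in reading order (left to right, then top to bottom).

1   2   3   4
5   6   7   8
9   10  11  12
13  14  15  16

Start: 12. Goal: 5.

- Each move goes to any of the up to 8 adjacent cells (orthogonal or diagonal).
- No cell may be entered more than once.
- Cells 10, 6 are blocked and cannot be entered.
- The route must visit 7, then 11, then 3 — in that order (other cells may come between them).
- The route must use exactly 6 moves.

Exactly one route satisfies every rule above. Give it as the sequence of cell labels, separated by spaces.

The waypoints must appear in the order 7, 11, 3, with no cell reused.
Route from 12: up-left 1 to 7, down 1 to 11, up-right 1 to 8, up-left 1 to 3, left 1 to 2, down-left 1 to 5 — 6 moves in all.
Check: order respected (7 at step 1, 11 at step 2, 3 at step 4); 6 moves as required.

12 7 11 8 3 2 5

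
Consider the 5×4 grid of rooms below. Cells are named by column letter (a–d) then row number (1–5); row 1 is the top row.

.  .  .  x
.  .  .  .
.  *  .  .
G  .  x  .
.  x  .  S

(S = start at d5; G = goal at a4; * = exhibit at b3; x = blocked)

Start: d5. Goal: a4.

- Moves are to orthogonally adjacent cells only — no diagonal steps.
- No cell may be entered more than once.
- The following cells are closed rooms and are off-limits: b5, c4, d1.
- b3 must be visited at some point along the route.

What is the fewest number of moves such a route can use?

Any route passes through b3 somewhere between d5 and a4. Summing Manhattan distances along the two legs (d5 → b3 → a4) gives a lower bound of 4 + 2 = 6 moves.
A route of 6 moves achieves this: d5 → d4 → d3 → c3 → b3 → b4 → a4.
Since 6 matches the lower bound, it is optimal.

6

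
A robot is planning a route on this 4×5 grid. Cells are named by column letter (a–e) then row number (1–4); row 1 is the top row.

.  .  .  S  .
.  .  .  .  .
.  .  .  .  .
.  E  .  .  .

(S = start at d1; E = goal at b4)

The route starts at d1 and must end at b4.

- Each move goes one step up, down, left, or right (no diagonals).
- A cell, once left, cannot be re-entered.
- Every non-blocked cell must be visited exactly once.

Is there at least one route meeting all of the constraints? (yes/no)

yes

One route that works: d1 → e1 → e2 → e3 → e4 → d4 → c4 → c3 → d3 → d2 → c2 → c1 → b1 → a1 → a2 → b2 → b3 → a3 → a4 → b4.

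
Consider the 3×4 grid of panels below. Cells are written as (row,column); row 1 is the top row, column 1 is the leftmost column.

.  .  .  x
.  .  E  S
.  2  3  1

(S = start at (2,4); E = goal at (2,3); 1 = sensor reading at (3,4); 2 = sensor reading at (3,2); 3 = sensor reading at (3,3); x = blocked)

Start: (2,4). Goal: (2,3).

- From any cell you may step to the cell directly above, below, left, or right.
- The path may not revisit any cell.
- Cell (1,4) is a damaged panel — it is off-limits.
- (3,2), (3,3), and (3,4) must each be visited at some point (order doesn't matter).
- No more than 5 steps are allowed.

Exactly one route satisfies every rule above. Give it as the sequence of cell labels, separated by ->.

Any route must reach (3,2), (3,3), and (3,4) and still end at (2,3) within 5 moves, so the order of the required stops is forced.
Route from (2,4): down 1 to (3,4), left 2 to (3,2), up 1 to (2,2), right 1 to (2,3) — 5 moves in all.
Check: all required cells visited; 5 ≤ 5 moves.

(2,4) -> (3,4) -> (3,3) -> (3,2) -> (2,2) -> (2,3)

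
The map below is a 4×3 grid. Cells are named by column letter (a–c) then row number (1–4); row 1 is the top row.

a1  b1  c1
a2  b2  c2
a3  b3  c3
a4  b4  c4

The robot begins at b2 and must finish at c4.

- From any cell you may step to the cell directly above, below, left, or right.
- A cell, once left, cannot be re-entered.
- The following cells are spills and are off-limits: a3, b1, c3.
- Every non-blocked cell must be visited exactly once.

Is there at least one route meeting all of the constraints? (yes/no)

no

Cell a1 has only one open neighbour but is neither the start nor the goal, so a Hamiltonian route would have to both enter and leave it through the same neighbour — impossible without revisiting.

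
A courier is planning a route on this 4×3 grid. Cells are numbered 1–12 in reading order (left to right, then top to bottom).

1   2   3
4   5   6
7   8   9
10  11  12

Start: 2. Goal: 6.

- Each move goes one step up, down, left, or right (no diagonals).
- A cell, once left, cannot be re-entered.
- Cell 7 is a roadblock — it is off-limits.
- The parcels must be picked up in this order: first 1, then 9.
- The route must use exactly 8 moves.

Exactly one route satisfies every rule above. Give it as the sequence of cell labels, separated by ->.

2 -> 1 -> 4 -> 5 -> 8 -> 11 -> 12 -> 9 -> 6

The waypoints must appear in the order 1, 9, with no cell reused.
Route from 2: left 1 to 1, down 1 to 4, right 1 to 5, down 2 to 11, right 1 to 12, up 2 to 6 — 8 moves in all.
Check: order respected (1 at step 1, 9 at step 7); 8 moves as required.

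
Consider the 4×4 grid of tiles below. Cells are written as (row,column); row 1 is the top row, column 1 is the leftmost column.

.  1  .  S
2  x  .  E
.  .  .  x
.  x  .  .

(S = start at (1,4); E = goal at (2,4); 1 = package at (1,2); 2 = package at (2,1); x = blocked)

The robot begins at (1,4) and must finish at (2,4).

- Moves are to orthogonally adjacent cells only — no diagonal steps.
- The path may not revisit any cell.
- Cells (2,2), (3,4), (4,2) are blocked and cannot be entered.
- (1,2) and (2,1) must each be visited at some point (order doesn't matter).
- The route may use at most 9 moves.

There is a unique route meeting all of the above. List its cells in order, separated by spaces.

The 9-move cap with required stops at (1,2), (2,1) leaves no slack for detours.
Route from (1,4): left 3 to (1,1), down 2 to (3,1), right 2 to (3,3), up 1 to (2,3), right 1 to (2,4) — 9 moves in all.
Check: all required cells visited; 9 ≤ 9 moves.

(1,4) (1,3) (1,2) (1,1) (2,1) (3,1) (3,2) (3,3) (2,3) (2,4)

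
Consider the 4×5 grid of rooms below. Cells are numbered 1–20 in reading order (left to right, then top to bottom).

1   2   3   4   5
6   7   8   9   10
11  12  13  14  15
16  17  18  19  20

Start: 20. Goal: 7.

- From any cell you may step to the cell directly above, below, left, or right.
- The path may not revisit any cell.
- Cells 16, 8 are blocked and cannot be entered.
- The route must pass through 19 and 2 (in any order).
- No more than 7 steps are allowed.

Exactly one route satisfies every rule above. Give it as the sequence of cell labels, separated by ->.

20 -> 19 -> 14 -> 9 -> 4 -> 3 -> 2 -> 7

The budget equals the shortest possible length, so every move has to be on a shortest route through the required cells.
Route from 20: left to 19, 3× up (reaching 4), 2× left (reaching 2), down to 7 — 7 moves in all.
Check: all required cells visited; 7 ≤ 7 moves.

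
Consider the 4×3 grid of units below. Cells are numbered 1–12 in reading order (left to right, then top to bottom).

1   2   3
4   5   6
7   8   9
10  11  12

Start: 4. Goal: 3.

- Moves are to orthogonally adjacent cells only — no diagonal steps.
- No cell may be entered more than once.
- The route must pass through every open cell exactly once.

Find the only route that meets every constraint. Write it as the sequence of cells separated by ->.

Need to visit all 12 open cells exactly once, starting at 4 and ending at 3.
Cell 10 has only two open neighbours (7 and 11), so the path must pass straight through it: one of those is the cell it's entered from and the other is where it exits.
Route from 4: up to 1, right to 2, 2× down (reaching 8), left to 7, down to 10, 2× right (reaching 12), 3× up (reaching 3) — 11 moves in all.
Check: all 12 open cells covered.

4 -> 1 -> 2 -> 5 -> 8 -> 7 -> 10 -> 11 -> 12 -> 9 -> 6 -> 3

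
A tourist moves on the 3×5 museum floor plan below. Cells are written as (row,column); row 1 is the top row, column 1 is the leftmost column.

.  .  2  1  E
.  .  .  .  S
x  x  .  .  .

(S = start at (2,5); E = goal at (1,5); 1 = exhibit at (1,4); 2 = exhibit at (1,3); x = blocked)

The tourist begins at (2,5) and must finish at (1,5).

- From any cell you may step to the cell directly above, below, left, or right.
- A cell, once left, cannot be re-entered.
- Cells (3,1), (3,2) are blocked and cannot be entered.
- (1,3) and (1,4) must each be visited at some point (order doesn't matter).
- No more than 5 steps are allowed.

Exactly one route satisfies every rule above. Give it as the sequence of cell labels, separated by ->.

Any route must reach (1,3) and (1,4) and still end at (1,5) within 5 moves, so the order of the required stops is forced.
Route from (2,5): left 2 to (2,3), up 1 to (1,3), right 2 to (1,5) — 5 moves in all.
Check: all required cells visited; 5 ≤ 5 moves.

(2,5) -> (2,4) -> (2,3) -> (1,3) -> (1,4) -> (1,5)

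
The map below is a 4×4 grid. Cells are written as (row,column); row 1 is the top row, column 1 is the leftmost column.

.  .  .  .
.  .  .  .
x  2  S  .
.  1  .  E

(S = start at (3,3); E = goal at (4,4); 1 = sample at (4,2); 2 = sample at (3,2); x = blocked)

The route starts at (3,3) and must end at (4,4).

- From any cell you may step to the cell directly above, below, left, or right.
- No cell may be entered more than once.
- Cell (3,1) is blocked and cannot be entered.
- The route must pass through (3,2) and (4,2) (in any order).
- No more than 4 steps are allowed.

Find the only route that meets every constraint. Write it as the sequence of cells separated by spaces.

Any route must reach (3,2) and (4,2) and still end at (4,4) within 4 moves, so the order of the required stops is forced.
Route from (3,3): left to (3,2), down to (4,2), 2× right (reaching (4,4)) — 4 moves in all.
Check: all required cells visited; 4 ≤ 4 moves.

(3,3) (3,2) (4,2) (4,3) (4,4)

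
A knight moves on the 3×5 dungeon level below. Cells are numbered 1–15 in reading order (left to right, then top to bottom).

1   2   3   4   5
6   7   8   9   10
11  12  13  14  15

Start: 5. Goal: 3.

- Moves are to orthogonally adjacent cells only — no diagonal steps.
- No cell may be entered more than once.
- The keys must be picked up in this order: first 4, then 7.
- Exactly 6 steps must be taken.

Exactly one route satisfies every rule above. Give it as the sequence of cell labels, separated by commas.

5, 4, 9, 8, 7, 2, 3

The waypoints must appear in the order 4, 7, with no cell reused.
Route from 5: left to 4, down to 9, 2× left (reaching 7), up to 2, right to 3 — 6 moves in all.
Check: order respected (4 at step 1, 7 at step 4); 6 moves as required.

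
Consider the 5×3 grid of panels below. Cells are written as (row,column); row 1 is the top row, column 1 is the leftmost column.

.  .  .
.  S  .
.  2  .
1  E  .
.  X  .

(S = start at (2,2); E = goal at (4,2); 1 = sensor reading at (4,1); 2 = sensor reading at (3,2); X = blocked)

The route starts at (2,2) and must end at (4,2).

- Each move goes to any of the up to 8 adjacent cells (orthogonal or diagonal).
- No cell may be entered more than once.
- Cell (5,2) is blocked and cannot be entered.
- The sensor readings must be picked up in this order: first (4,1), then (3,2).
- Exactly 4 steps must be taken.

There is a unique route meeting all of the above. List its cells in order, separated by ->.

The waypoints must appear in the order (4,1), (3,2), with no cell reused.
Route from (2,2): down-left 1 to (3,1), down 1 to (4,1), up-right 1 to (3,2), down 1 to (4,2) — 4 moves in all.
Check: order respected (1 at step 2, 2 at step 3); 4 moves as required.

(2,2) -> (3,1) -> (4,1) -> (3,2) -> (4,2)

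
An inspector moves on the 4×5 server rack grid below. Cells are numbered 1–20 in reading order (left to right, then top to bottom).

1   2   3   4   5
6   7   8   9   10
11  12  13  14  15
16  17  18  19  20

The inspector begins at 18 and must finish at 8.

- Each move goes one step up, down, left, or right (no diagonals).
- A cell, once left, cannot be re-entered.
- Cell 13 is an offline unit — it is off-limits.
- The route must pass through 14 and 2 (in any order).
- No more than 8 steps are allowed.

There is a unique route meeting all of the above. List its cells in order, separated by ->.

18 -> 19 -> 14 -> 9 -> 4 -> 3 -> 2 -> 7 -> 8

The budget equals the shortest possible length, so every move has to be on a shortest route through the required cells.
Route from 18: right 1 to 19, up 3 to 4, left 2 to 2, down 1 to 7, right 1 to 8 — 8 moves in all.
Check: all required cells visited; 8 ≤ 8 moves.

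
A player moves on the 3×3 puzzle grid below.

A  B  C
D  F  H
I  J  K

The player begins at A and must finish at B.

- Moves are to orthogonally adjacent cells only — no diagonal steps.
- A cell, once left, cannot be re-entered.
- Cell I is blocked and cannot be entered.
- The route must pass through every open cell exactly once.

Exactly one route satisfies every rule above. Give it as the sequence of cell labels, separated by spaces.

A D F J K H C B

Need to visit all 8 open cells exactly once, starting at A and ending at B.
Cell J has only two open neighbours (F and K), so the path must pass straight through it: one of those is the cell it's entered from and the other is where it exits.
Route from A: down 1 to D, right 1 to F, down 1 to J, right 1 to K, up 2 to C, left 1 to B — 7 moves in all.
Check: all 8 open cells covered.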